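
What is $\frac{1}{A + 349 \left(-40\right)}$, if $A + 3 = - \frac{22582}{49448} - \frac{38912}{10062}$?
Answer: $- \frac{17769492}{248192250391} \approx -7.1596 \cdot 10^{-5}$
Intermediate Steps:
$A = - \frac{130142071}{17769492}$ ($A = -3 - \left(\frac{1613}{3532} + \frac{19456}{5031}\right) = -3 - \frac{76833595}{17769492} = - \frac{130142071}{17769492} \approx -7.3239$)
$\frac{1}{A + 349 \left(-40\right)} = \frac{1}{- \frac{130142071}{17769492} + 349 \left(-40\right)} = \frac{1}{- \frac{130142071}{17769492} - 13960} = \frac{1}{- \frac{248192250391}{17769492}} = - \frac{17769492}{248192250391}$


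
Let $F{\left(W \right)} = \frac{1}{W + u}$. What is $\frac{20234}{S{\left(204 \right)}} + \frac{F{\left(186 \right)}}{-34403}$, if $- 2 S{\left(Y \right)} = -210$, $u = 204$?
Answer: $\frac{3619773569}{18784038} \approx 192.7$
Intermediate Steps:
$S{\left(Y \right)} = 105$ ($S{\left(Y \right)} = \left(- \frac{1}{2}\right) \left(-210\right) = 105$)
$F{\left(W \right)} = \frac{1}{204 + W}$ ($F{\left(W \right)} = \frac{1}{W + 204} = \frac{1}{204 + W}$)
$\frac{20234}{S{\left(204 \right)}} + \frac{F{\left(186 \right)}}{-34403} = \frac{20234}{105} + \frac{1}{\left(204 + 186\right) \left(-34403\right)} = 20234 \cdot \frac{1}{105} + \frac{1}{390} \left(- \frac{1}{34403}\right) = \frac{20234}{105} + \frac{1}{390} \left(- \frac{1}{34403}\right) = \frac{20234}{105} - \frac{1}{13417170} = \frac{3619773569}{18784038}$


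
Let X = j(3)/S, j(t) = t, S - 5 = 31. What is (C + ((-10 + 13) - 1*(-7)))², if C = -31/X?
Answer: 131044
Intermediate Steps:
S = 36 (S = 5 + 31 = 36)
X = 1/12 (X = 3/36 = 3*(1/36) = 1/12 ≈ 0.083333)
C = -372 (C = -31/1/12 = -31*12 = -372)
(C + ((-10 + 13) - 1*(-7)))² = (-372 + ((-10 + 13) - 1*(-7)))² = (-372 + (3 + 7))² = (-372 + 10)² = (-362)² = 131044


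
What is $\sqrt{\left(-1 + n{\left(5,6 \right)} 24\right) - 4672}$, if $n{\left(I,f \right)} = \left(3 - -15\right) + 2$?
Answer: $i \sqrt{4193} \approx 64.753 i$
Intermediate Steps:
$n{\left(I,f \right)} = 20$ ($n{\left(I,f \right)} = \left(3 + 15\right) + 2 = 18 + 2 = 20$)
$\sqrt{\left(-1 + n{\left(5,6 \right)} 24\right) - 4672} = \sqrt{\left(-1 + 20 \cdot 24\right) - 4672} = \sqrt{\left(-1 + 480\right) - 4672} = \sqrt{479 - 4672} = \sqrt{-4193} = i \sqrt{4193}$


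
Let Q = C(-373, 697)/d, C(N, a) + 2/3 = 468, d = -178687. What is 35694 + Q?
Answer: 19134159932/536061 ≈ 35694.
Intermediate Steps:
C(N, a) = 1402/3 (C(N, a) = -⅔ + 468 = 1402/3)
Q = -1402/536061 (Q = (1402/3)/(-178687) = (1402/3)*(-1/178687) = -1402/536061 ≈ -0.0026154)
35694 + Q = 35694 - 1402/536061 = 19134159932/536061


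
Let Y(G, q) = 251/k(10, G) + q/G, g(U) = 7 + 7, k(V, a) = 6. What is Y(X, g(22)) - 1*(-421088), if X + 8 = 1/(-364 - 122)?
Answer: 9826602707/23334 ≈ 4.2113e+5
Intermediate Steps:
g(U) = 14
X = -3889/486 (X = -8 + 1/(-364 - 122) = -8 + 1/(-486) = -8 - 1/486 = -3889/486 ≈ -8.0021)
Y(G, q) = 251/6 + q/G
Y(X, g(22)) - 1*(-421088) = (251/6 + 14/(-3889/486)) - 1*(-421088) = (251/6 + 14*(-486/3889)) + 421088 = (251/6 - 6804/3889) + 421088 = 935315/23334 + 421088 = 9826602707/23334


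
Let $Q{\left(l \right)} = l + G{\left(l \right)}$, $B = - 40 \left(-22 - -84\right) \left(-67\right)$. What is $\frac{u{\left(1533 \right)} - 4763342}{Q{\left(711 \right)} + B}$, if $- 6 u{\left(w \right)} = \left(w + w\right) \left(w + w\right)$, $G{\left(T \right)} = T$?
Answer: $- \frac{3165034}{83791} \approx -37.773$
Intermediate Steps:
$B = 166160$ ($B = - 40 \left(-22 + 84\right) \left(-67\right) = \left(-40\right) 62 \left(-67\right) = \left(-2480\right) \left(-67\right) = 166160$)
$u{\left(w \right)} = - \frac{2 w^{2}}{3}$ ($u{\left(w \right)} = - \frac{\left(w + w\right) \left(w + w\right)}{6} = - \frac{2 w 2 w}{6} = - \frac{4 w^{2}}{6} = - \frac{2 w^{2}}{3}$)
$Q{\left(l \right)} = 2 l$ ($Q{\left(l \right)} = l + l = 2 l$)
$\frac{u{\left(1533 \right)} - 4763342}{Q{\left(711 \right)} + B} = \frac{- \frac{2 \cdot 1533^{2}}{3} - 4763342}{2 \cdot 711 + 166160} = \frac{\left(- \frac{2}{3}\right) 2350089 - 4763342}{1422 + 166160} = \frac{-1566726 - 4763342}{167582} = \left(-6330068\right) \frac{1}{167582} = - \frac{3165034}{83791}$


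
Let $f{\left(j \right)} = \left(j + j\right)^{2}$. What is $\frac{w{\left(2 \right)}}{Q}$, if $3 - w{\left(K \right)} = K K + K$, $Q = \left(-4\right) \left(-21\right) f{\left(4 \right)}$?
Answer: $- \frac{1}{1792} \approx -0.00055804$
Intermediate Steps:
$f{\left(j \right)} = 4 j^{2}$ ($f{\left(j \right)} = \left(2 j\right)^{2} = 4 j^{2}$)
$Q = 5376$ ($Q = \left(-4\right) \left(-21\right) 4 \cdot 4^{2} = 84 \cdot 4 \cdot 16 = 84 \cdot 64 = 5376$)
$w{\left(K \right)} = 3 - K - K^{2}$ ($w{\left(K \right)} = 3 - \left(K K + K\right) = 3 - \left(K^{2} + K\right) = 3 - \left(K + K^{2}\right) = 3 - K - K^{2}$)
$\frac{w{\left(2 \right)}}{Q} = \frac{3 - 2 - 2^{2}}{5376} = \left(3 - 2 - 4\right) \frac{1}{5376} = \left(-3\right) \frac{1}{5376} = - \frac{1}{1792}$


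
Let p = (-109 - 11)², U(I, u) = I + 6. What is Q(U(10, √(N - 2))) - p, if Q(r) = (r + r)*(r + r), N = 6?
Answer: -13376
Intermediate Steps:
U(I, u) = 6 + I
Q(r) = 4*r² (Q(r) = (2*r)*(2*r) = 4*r²)
p = 14400 (p = (-120)² = 14400)
Q(U(10, √(N - 2))) - p = 4*(6 + 10)² - 1*14400 = 4*16² - 14400 = 4*256 - 14400 = 1024 - 14400 = -13376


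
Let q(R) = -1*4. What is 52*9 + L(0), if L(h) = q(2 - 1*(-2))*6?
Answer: 444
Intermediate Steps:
q(R) = -4
L(h) = -24 (L(h) = -4*6 = -24)
52*9 + L(0) = 52*9 - 24 = 468 - 24 = 444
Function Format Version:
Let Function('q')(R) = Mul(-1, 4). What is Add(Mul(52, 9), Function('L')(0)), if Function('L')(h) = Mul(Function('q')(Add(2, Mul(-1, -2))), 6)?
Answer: 444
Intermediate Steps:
Function('q')(R) = -4
Function('L')(h) = -24 (Function('L')(h) = Mul(-4, 6) = -24)
Add(Mul(52, 9), Function('L')(0)) = Add(Mul(52, 9), -24) = Add(468, -24) = 444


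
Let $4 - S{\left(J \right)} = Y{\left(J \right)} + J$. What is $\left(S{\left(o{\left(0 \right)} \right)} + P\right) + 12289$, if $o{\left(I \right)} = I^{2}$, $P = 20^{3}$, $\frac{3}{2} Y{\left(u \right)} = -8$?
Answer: $\frac{60895}{3} \approx 20298.0$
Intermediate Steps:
$Y{\left(u \right)} = - \frac{16}{3}$ ($Y{\left(u \right)} = \frac{2}{3} \left(-8\right) = - \frac{16}{3}$)
$P = 8000$
$S{\left(J \right)} = \frac{28}{3} - J$ ($S{\left(J \right)} = 4 - \left(- \frac{16}{3} + J\right) = \frac{28}{3} - J$)
$\left(S{\left(o{\left(0 \right)} \right)} + P\right) + 12289 = \left(\left(\frac{28}{3} - 0^{2}\right) + 8000\right) + 12289 = \left(\left(\frac{28}{3} - 0\right) + 8000\right) + 12289 = \left(\left(\frac{28}{3} + 0\right) + 8000\right) + 12289 = \left(\frac{28}{3} + 8000\right) + 12289 = \frac{24028}{3} + 12289 = \frac{60895}{3}$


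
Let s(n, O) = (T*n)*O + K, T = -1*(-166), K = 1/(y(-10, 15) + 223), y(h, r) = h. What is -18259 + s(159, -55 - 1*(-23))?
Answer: -183790670/213 ≈ -8.6287e+5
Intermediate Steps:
K = 1/213 (K = 1/(-10 + 223) = 1/213 ≈ 0.0046948)
T = 166
s(n, O) = 1/213 + 166*O*n (s(n, O) = (166*n)*O + 1/213 = 166*O*n + 1/213 = 1/213 + 166*O*n)
-18259 + s(159, -55 - 1*(-23)) = -18259 + (1/213 + 166*(-55 - 1*(-23))*159) = -18259 + (1/213 + 166*(-55 + 23)*159) = -18259 + (1/213 + 166*(-32)*159) = -18259 + (1/213 - 844608) = -18259 - 179901503/213 = -183790670/213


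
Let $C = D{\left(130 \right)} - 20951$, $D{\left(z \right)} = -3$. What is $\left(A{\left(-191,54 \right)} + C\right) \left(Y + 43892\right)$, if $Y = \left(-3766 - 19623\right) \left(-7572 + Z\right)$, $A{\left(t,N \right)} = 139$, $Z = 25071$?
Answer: $8518335158485$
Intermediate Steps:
$Y = -409284111$ ($Y = \left(-3766 - 19623\right) \left(-7572 + 25071\right) = \left(-23389\right) 17499 = -409284111$)
$C = -20954$ ($C = -3 - 20951 = -20954$)
$\left(A{\left(-191,54 \right)} + C\right) \left(Y + 43892\right) = \left(139 - 20954\right) \left(-409284111 + 43892\right) = \left(-20815\right) \left(-409240219\right) = 8518335158485$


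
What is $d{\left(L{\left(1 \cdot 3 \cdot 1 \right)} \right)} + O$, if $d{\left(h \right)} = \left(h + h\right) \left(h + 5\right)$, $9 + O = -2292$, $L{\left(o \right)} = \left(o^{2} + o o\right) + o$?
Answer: $-1209$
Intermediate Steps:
$L{\left(o \right)} = o + 2 o^{2}$ ($L{\left(o \right)} = \left(o^{2} + o^{2}\right) + o = 2 o^{2} + o = o + 2 o^{2}$)
$O = -2301$ ($O = -9 - 2292 = -2301$)
$d{\left(h \right)} = 2 h \left(5 + h\right)$
$d{\left(L{\left(1 \cdot 3 \cdot 1 \right)} \right)} + O = 2 \cdot 1 \cdot 3 \cdot 1 \left(1 + 2 \cdot 1 \cdot 3 \cdot 1\right) \left(5 + 1 \cdot 3 \cdot 1 \left(1 + 2 \cdot 1 \cdot 3 \cdot 1\right)\right) - 2301 = 2 \cdot 3 \cdot 1 \left(1 + 2 \cdot 3 \cdot 1\right) \left(5 + 3 \cdot 1 \left(1 + 2 \cdot 3 \cdot 1\right)\right) - 2301 = 2 \cdot 3 \left(1 + 2 \cdot 3\right) \left(5 + 3 \left(1 + 2 \cdot 3\right)\right) - 2301 = 2 \cdot 3 \left(1 + 6\right) \left(5 + 3 \left(1 + 6\right)\right) - 2301 = 2 \cdot 3 \cdot 7 \left(5 + 3 \cdot 7\right) - 2301 = 2 \cdot 21 \left(5 + 21\right) - 2301 = 2 \cdot 21 \cdot 26 - 2301 = 1092 - 2301 = -1209$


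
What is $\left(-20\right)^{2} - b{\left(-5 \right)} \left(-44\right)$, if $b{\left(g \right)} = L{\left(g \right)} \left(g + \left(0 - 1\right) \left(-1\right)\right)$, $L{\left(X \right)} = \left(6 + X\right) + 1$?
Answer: $48$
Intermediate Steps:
$L{\left(X \right)} = 7 + X$
$b{\left(g \right)} = \left(1 + g\right) \left(7 + g\right)$ ($b{\left(g \right)} = \left(7 + g\right) \left(g + \left(0 - 1\right) \left(-1\right)\right) = \left(7 + g\right) \left(g - -1\right) = \left(7 + g\right) \left(g + 1\right) = \left(7 + g\right) \left(1 + g\right) = \left(1 + g\right) \left(7 + g\right)$)
$\left(-20\right)^{2} - b{\left(-5 \right)} \left(-44\right) = \left(-20\right)^{2} - \left(1 - 5\right) \left(7 - 5\right) \left(-44\right) = 400 - \left(-4\right) 2 \left(-44\right) = 400 - \left(-8\right) \left(-44\right) = 400 - 352 = 48$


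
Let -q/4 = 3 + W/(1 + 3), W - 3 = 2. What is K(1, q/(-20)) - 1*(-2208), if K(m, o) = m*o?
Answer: 44177/20 ≈ 2208.9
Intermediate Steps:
W = 5 (W = 3 + 2 = 5)
q = -17 (q = -4*(3 + 5/(1 + 3)) = -4*(3 + 5/4) = -4*17/4 = -17)
K(1, q/(-20)) - 1*(-2208) = 1*(-17/(-20)) - 1*(-2208) = 1*(-17*(-1/20)) + 2208 = 1*(17/20) + 2208 = 17/20 + 2208 = 44177/20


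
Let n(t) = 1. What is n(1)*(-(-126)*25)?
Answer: 3150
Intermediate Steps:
n(1)*(-(-126)*25) = 1*(-(-126)*25) = 1*(-126*(-25)) = 1*3150 = 3150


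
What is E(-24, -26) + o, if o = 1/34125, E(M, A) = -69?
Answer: -2354624/34125 ≈ -69.000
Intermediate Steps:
o = 1/34125 ≈ 2.9304e-5
E(-24, -26) + o = -69 + 1/34125 = -2354624/34125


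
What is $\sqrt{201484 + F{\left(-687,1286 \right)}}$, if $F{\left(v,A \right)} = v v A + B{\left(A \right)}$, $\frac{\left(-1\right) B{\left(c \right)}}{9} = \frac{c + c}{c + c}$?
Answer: $\sqrt{607153609} \approx 24641.0$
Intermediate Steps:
$B{\left(c \right)} = -9$ ($B{\left(c \right)} = - 9 \frac{c + c}{c + c} = - 9 \frac{2 c}{2 c} = - 9 \cdot 2 c \frac{1}{2 c} = \left(-9\right) 1 = -9$)
$F{\left(v,A \right)} = -9 + A v^{2}$ ($F{\left(v,A \right)} = v v A - 9 = v^{2} A - 9 = A v^{2} - 9 = -9 + A v^{2}$)
$\sqrt{201484 + F{\left(-687,1286 \right)}} = \sqrt{201484 - \left(9 - 1286 \left(-687\right)^{2}\right)} = \sqrt{201484 + \left(-9 + 1286 \cdot 471969\right)} = \sqrt{201484 + \left(-9 + 606952134\right)} = \sqrt{201484 + 606952125} = \sqrt{607153609}$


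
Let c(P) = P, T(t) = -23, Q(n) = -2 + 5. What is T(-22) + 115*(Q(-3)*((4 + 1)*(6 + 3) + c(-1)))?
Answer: 15157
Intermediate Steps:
Q(n) = 3
T(-22) + 115*(Q(-3)*((4 + 1)*(6 + 3) + c(-1))) = -23 + 115*(3*((4 + 1)*(6 + 3) - 1)) = -23 + 115*(3*(5*9 - 1)) = -23 + 115*(3*(45 - 1)) = -23 + 115*(3*44) = -23 + 115*132 = -23 + 15180 = 15157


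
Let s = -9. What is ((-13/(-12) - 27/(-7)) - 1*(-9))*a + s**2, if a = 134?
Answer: 81859/42 ≈ 1949.0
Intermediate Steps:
((-13/(-12) - 27/(-7)) - 1*(-9))*a + s**2 = ((-13/(-12) - 27/(-7)) - 1*(-9))*134 + (-9)**2 = ((-13*(-1/12) - 27*(-1/7)) + 9)*134 + 81 = ((13/12 + 27/7) + 9)*134 + 81 = (415/84 + 9)*134 + 81 = (1171/84)*134 + 81 = 78457/42 + 81 = 81859/42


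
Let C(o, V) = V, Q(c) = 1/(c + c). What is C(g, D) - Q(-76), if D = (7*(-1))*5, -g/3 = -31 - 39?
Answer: -5319/152 ≈ -34.993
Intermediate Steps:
g = 210 (g = -3*(-31 - 39) = -3*(-70) = 210)
Q(c) = 1/(2*c)
D = -35 (D = -7*5 = -35)
C(g, D) - Q(-76) = -35 - 1/(2*(-76)) = -35 - (-1)/(2*76) = -35 - 1*(-1/152) = -35 + 1/152 = -5319/152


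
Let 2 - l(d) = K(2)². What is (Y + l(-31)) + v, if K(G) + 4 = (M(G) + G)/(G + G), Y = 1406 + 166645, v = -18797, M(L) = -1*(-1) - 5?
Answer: 596943/4 ≈ 1.4924e+5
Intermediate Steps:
M(L) = -4 (M(L) = 1 - 5 = -4)
Y = 168051
K(G) = -4 + (-4 + G)/(2*G) (K(G) = -4 + (-4 + G)/(G + G) = -4 + (-4 + G)/((2*G)) = -4 + (-4 + G)*(1/(2*G)) = -4 + (-4 + G)/(2*G))
l(d) = -73/4 (l(d) = 2 - (-7/2 - 2/2)² = 2 - (-7/2 - 2*½)² = 2 - (-7/2 - 1)² = 2 - (-9/2)² = 2 - 1*81/4 = 2 - 81/4 = -73/4)
(Y + l(-31)) + v = (168051 - 73/4) - 18797 = 672131/4 - 18797 = 596943/4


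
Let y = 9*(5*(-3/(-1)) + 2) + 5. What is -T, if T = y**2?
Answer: -24964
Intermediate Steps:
y = 158 (y = 9*(5*(-3*(-1)) + 2) + 5 = 9*(5*3 + 2) + 5 = 9*(15 + 2) + 5 = 9*17 + 5 = 153 + 5 = 158)
T = 24964 (T = 158**2 = 24964)
-T = -1*24964 = -24964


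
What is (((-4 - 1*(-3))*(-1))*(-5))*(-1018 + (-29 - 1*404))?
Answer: 7255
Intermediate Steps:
(((-4 - 1*(-3))*(-1))*(-5))*(-1018 + (-29 - 1*404)) = (((-4 + 3)*(-1))*(-5))*(-1018 + (-29 - 404)) = (-1*(-1)*(-5))*(-1018 - 433) = (1*(-5))*(-1451) = -5*(-1451) = 7255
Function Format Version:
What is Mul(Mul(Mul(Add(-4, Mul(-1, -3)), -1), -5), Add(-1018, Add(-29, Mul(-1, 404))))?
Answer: 7255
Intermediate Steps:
Mul(Mul(Mul(Add(-4, Mul(-1, -3)), -1), -5), Add(-1018, Add(-29, Mul(-1, 404)))) = Mul(Mul(Mul(Add(-4, 3), -1), -5), Add(-1018, Add(-29, -404))) = Mul(Mul(Mul(-1, -1), -5), Add(-1018, -433)) = Mul(Mul(1, -5), -1451) = Mul(-5, -1451) = 7255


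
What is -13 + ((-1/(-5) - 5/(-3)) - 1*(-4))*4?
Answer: 157/15 ≈ 10.467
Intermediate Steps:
-13 + ((-1/(-5) - 5/(-3)) - 1*(-4))*4 = -13 + ((-1*(-⅕) - 5*(-⅓)) + 4)*4 = -13 + ((⅕ + 5/3) + 4)*4 = -13 + (28/15 + 4)*4 = -13 + (88/15)*4 = -13 + 352/15 = 157/15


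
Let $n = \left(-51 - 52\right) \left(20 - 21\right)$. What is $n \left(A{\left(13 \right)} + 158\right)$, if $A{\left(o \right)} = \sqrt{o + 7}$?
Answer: $16274 + 206 \sqrt{5} \approx 16735.0$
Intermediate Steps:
$A{\left(o \right)} = \sqrt{7 + o}$
$n = 103$ ($n = \left(-103\right) \left(-1\right) = 103$)
$n \left(A{\left(13 \right)} + 158\right) = 103 \left(\sqrt{7 + 13} + 158\right) = 103 \left(\sqrt{20} + 158\right) = 103 \left(2 \sqrt{5} + 158\right) = 103 \left(158 + 2 \sqrt{5}\right) = 16274 + 206 \sqrt{5}$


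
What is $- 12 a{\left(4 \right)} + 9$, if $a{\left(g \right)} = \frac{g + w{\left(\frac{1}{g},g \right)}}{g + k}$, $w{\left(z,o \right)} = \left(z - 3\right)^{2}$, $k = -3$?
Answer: $- \frac{519}{4} \approx -129.75$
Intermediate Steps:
$w{\left(z,o \right)} = \left(-3 + z\right)^{2}$
$a{\left(g \right)} = \frac{g + \left(-3 + \frac{1}{g}\right)^{2}}{-3 + g}$ ($a{\left(g \right)} = \frac{g + \left(-3 + \frac{1}{g}\right)^{2}}{g - 3} = \frac{g + \left(-3 + \frac{1}{g}\right)^{2}}{-3 + g}$)
$- 12 a{\left(4 \right)} + 9 = - 12 \frac{4^{3} + \left(-1 + 3 \cdot 4\right)^{2}}{16 \left(-3 + 4\right)} + 9 = - 12 \frac{64 + \left(-1 + 12\right)^{2}}{16 \cdot 1} + 9 = - 12 \cdot \frac{1}{16} \cdot 1 \left(64 + 11^{2}\right) + 9 = - 12 \cdot \frac{1}{16} \cdot 1 \left(64 + 121\right) + 9 = - 12 \cdot \frac{1}{16} \cdot 1 \cdot 185 + 9 = \left(-12\right) \frac{185}{16} + 9 = - \frac{555}{4} + 9 = - \frac{519}{4}$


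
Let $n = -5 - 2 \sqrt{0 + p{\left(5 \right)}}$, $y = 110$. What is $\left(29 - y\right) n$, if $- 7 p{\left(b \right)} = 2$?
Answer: $405 + \frac{162 i \sqrt{14}}{7} \approx 405.0 + 86.593 i$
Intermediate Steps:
$p{\left(b \right)} = - \frac{2}{7}$ ($p{\left(b \right)} = \left(- \frac{1}{7}\right) 2 = - \frac{2}{7}$)
$n = -5 - \frac{2 i \sqrt{14}}{7}$ ($n = -5 - 2 \sqrt{0 - \frac{2}{7}} = -5 - 2 \sqrt{- \frac{2}{7}} = -5 - 2 \frac{i \sqrt{14}}{7} = -5 - \frac{2 i \sqrt{14}}{7} \approx -5.0 - 1.069 i$)
$\left(29 - y\right) n = \left(29 - 110\right) \left(-5 - \frac{2 i \sqrt{14}}{7}\right) = - 81 \left(-5 - \frac{2 i \sqrt{14}}{7}\right) = 405 + \frac{162 i \sqrt{14}}{7}$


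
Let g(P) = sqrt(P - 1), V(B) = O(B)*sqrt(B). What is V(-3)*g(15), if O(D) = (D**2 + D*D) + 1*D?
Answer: 15*I*sqrt(42) ≈ 97.211*I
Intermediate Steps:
O(D) = D + 2*D**2 (O(D) = (D**2 + D**2) + D = 2*D**2 + D = D + 2*D**2)
V(B) = B**(3/2)*(1 + 2*B) (V(B) = (B*(1 + 2*B))*sqrt(B) = B**(3/2)*(1 + 2*B))
g(P) = sqrt(-1 + P)
V(-3)*g(15) = ((-3)**(3/2)*(1 + 2*(-3)))*sqrt(-1 + 15) = ((-3*I*sqrt(3))*(1 - 6))*sqrt(14) = (-3*I*sqrt(3)*(-5))*sqrt(14) = (15*I*sqrt(3))*sqrt(14) = 15*I*sqrt(42)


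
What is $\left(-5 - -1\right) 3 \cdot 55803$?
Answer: $-669636$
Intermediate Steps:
$\left(-5 - -1\right) 3 \cdot 55803 = \left(-5 + 1\right) 3 \cdot 55803 = \left(-4\right) 3 \cdot 55803 = \left(-12\right) 55803 = -669636$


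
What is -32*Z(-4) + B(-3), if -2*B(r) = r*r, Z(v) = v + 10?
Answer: -393/2 ≈ -196.50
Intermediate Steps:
Z(v) = 10 + v
B(r) = -r²/2 (B(r) = -r*r/2 = -r²/2)
-32*Z(-4) + B(-3) = -32*(10 - 4) - ½*(-3)² = -32*6 - ½*9 = -192 - 9/2 = -393/2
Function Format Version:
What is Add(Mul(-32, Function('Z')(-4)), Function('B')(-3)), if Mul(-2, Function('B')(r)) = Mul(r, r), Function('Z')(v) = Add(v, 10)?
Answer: Rational(-393, 2) ≈ -196.50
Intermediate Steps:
Function('Z')(v) = Add(10, v)
Function('B')(r) = Mul(Rational(-1, 2), Pow(r, 2)) (Function('B')(r) = Mul(Rational(-1, 2), Mul(r, r)) = Mul(Rational(-1, 2), Pow(r, 2)))
Add(Mul(-32, Function('Z')(-4)), Function('B')(-3)) = Add(Mul(-32, Add(10, -4)), Mul(Rational(-1, 2), Pow(-3, 2))) = Add(Mul(-32, 6), Mul(Rational(-1, 2), 9)) = Add(-192, Rational(-9, 2)) = Rational(-393, 2)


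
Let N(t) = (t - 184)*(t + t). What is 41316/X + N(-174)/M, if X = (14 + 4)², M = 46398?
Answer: 27185347/208791 ≈ 130.20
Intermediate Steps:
N(t) = 2*t*(-184 + t) (N(t) = (-184 + t)*(2*t) = 2*t*(-184 + t))
X = 324 (X = 18² = 324)
41316/X + N(-174)/M = 41316/324 + (2*(-174)*(-184 - 174))/46398 = 41316*(1/324) + (2*(-174)*(-358))*(1/46398) = 3443/27 + 124584*(1/46398) = 3443/27 + 20764/7733 = 27185347/208791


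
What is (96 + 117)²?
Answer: 45369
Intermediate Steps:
(96 + 117)² = 213² = 45369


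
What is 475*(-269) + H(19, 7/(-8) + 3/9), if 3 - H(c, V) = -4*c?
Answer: -127696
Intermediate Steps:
H(c, V) = 3 + 4*c (H(c, V) = 3 - (-4)*c = 3 + 4*c)
475*(-269) + H(19, 7/(-8) + 3/9) = 475*(-269) + (3 + 4*19) = -127775 + (3 + 76) = -127775 + 79 = -127696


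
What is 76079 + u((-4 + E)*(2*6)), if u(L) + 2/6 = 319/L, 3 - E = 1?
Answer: 608523/8 ≈ 76065.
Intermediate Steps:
E = 2 (E = 3 - 1*1 = 3 - 1 = 2)
u(L) = -⅓ + 319/L
76079 + u((-4 + E)*(2*6)) = 76079 + (957 - (-4 + 2)*2*6)/(3*(((-4 + 2)*(2*6)))) = 76079 + (957 - (-2)*12)/(3*((-2*12))) = 76079 + (⅓)*(957 - 1*(-24))/(-24) = 76079 + (⅓)*(-1/24)*(957 + 24) = 76079 + (⅓)*(-1/24)*981 = 76079 - 109/8 = 608523/8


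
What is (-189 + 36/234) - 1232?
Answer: -18471/13 ≈ -1420.8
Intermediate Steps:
(-189 + 36/234) - 1232 = (-189 + 36*(1/234)) - 1232 = (-189 + 2/13) - 1232 = -2455/13 - 1232 = -18471/13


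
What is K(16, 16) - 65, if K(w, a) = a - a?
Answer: -65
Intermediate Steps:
K(w, a) = 0
K(16, 16) - 65 = 0 - 65 = -65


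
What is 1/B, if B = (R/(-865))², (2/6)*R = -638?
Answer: 748225/3663396 ≈ 0.20424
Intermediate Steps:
R = -1914 (R = 3*(-638) = -1914)
B = 3663396/748225 (B = (-1914/(-865))² = (-1914*(-1/865))² = (1914/865)² = 3663396/748225 ≈ 4.8961)
1/B = 1/(3663396/748225) = 748225/3663396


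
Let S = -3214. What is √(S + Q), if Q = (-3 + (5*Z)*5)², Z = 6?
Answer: √18395 ≈ 135.63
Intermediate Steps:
Q = 21609 (Q = (-3 + (5*6)*5)² = (-3 + 30*5)² = (-3 + 150)² = 147² = 21609)
√(S + Q) = √(-3214 + 21609) = √18395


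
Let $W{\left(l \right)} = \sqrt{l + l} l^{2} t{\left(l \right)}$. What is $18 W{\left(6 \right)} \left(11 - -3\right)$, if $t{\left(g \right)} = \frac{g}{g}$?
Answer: $18144 \sqrt{3} \approx 31426.0$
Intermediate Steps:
$t{\left(g \right)} = 1$
$W{\left(l \right)} = \sqrt{2} l^{\frac{5}{2}}$ ($W{\left(l \right)} = \sqrt{l + l} l^{2} \cdot 1 = \sqrt{2 l} l^{2} \cdot 1 = \sqrt{2} \sqrt{l} l^{2} \cdot 1 = \sqrt{2} l^{\frac{5}{2}} \cdot 1 = \sqrt{2} l^{\frac{5}{2}}$)
$18 W{\left(6 \right)} \left(11 - -3\right) = 18 \sqrt{2} \cdot 6^{\frac{5}{2}} \left(11 - -3\right) = 18 \sqrt{2} \cdot 36 \sqrt{6} \left(11 + 3\right) = 18 \cdot 72 \sqrt{3} \cdot 14 = 1296 \sqrt{3} \cdot 14 = 18144 \sqrt{3}$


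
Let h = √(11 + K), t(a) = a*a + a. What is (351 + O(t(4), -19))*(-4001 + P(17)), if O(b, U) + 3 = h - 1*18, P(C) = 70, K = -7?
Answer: -1305092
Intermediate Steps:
t(a) = a + a² (t(a) = a² + a = a + a²)
h = 2 (h = √(11 - 7) = √4 = 2)
O(b, U) = -19 (O(b, U) = -3 + (2 - 1*18) = -3 + (2 - 18) = -3 - 16 = -19)
(351 + O(t(4), -19))*(-4001 + P(17)) = (351 - 19)*(-4001 + 70) = 332*(-3931) = -1305092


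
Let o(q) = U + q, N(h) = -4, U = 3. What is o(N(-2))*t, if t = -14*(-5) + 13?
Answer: -83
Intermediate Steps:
o(q) = 3 + q
t = 83 (t = 70 + 13 = 83)
o(N(-2))*t = (3 - 4)*83 = -1*83 = -83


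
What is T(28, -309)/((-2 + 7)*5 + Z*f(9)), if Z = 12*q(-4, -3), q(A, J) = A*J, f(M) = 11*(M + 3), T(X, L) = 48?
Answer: 48/19033 ≈ 0.0025219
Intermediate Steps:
f(M) = 33 + 11*M (f(M) = 11*(3 + M) = 33 + 11*M)
Z = 144 (Z = 12*(-4*(-3)) = 12*12 = 144)
T(28, -309)/((-2 + 7)*5 + Z*f(9)) = 48/((-2 + 7)*5 + 144*(33 + 11*9)) = 48/(5*5 + 144*(33 + 99)) = 48/(25 + 144*132) = 48/(25 + 19008) = 48/19033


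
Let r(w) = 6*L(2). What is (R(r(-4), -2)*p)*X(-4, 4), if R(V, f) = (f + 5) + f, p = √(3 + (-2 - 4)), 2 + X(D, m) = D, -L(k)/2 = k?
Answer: -6*I*√3 ≈ -10.392*I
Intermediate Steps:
L(k) = -2*k
X(D, m) = -2 + D
p = I*√3 (p = √(3 - 6) = √(-3) = I*√3 ≈ 1.732*I)
r(w) = -24 (r(w) = 6*(-2*2) = 6*(-4) = -24)
R(V, f) = 5 + 2*f (R(V, f) = (5 + f) + f = 5 + 2*f)
(R(r(-4), -2)*p)*X(-4, 4) = ((5 + 2*(-2))*(I*√3))*(-2 - 4) = ((5 - 4)*(I*√3))*(-6) = (1*(I*√3))*(-6) = (I*√3)*(-6) = -6*I*√3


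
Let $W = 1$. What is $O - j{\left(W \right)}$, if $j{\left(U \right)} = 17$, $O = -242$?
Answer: $-259$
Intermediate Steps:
$O - j{\left(W \right)} = -242 - 17 = -259$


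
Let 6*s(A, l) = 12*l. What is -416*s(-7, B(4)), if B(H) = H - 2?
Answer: -1664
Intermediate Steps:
B(H) = -2 + H
s(A, l) = 2*l (s(A, l) = (12*l)/6 = 2*l)
-416*s(-7, B(4)) = -832*(-2 + 4) = -832*2 = -416*4 = -1664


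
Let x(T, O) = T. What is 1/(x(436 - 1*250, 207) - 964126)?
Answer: -1/963940 ≈ -1.0374e-6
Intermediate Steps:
1/(x(436 - 1*250, 207) - 964126) = 1/((436 - 1*250) - 964126) = 1/((436 - 250) - 964126) = 1/(186 - 964126) = 1/(-963940) = -1/963940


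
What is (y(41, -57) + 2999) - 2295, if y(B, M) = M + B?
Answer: 688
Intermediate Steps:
y(B, M) = B + M
(y(41, -57) + 2999) - 2295 = ((41 - 57) + 2999) - 2295 = (-16 + 2999) - 2295 = 2983 - 2295 = 688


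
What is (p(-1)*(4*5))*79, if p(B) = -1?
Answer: -1580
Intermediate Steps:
(p(-1)*(4*5))*79 = -4*5*79 = -1*20*79 = -20*79 = -1580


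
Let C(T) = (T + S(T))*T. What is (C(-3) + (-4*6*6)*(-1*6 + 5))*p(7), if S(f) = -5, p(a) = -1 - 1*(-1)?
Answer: 0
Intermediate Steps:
p(a) = 0 (p(a) = -1 + 1 = 0)
C(T) = T*(-5 + T) (C(T) = (T - 5)*T = (-5 + T)*T = T*(-5 + T))
(C(-3) + (-4*6*6)*(-1*6 + 5))*p(7) = (-3*(-5 - 3) + (-4*6*6)*(-1*6 + 5))*0 = (-3*(-8) + (-24*6)*(-6 + 5))*0 = (24 - 144*(-1))*0 = (24 + 144)*0 = 168*0 = 0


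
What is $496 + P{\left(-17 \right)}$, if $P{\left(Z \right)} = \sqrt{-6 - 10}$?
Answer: $496 + 4 i \approx 496.0 + 4.0 i$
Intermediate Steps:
$P{\left(Z \right)} = 4 i$ ($P{\left(Z \right)} = \sqrt{-16} = 4 i$)
$496 + P{\left(-17 \right)} = 496 + 4 i$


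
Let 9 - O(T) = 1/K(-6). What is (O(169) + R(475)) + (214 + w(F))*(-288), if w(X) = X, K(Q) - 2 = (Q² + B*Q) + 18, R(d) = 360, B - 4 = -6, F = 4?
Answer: -4244221/68 ≈ -62415.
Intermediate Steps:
B = -2 (B = 4 - 6 = -2)
K(Q) = 20 + Q² - 2*Q (K(Q) = 2 + ((Q² - 2*Q) + 18) = 2 + (18 + Q² - 2*Q) = 20 + Q² - 2*Q)
O(T) = 611/68 (O(T) = 9 - 1/(20 + (-6)² - 2*(-6)) = 9 - 1/(20 + 36 + 12) = 9 - 1/68 = 611/68)
(O(169) + R(475)) + (214 + w(F))*(-288) = (611/68 + 360) + (214 + 4)*(-288) = 25091/68 + 218*(-288) = 25091/68 - 62784 = -4244221/68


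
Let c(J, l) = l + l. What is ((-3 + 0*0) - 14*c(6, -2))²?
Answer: 2809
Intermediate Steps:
c(J, l) = 2*l
((-3 + 0*0) - 14*c(6, -2))² = ((-3 + 0*0) - 28*(-2))² = ((-3 + 0) - 14*(-4))² = (-3 + 56)² = 53² = 2809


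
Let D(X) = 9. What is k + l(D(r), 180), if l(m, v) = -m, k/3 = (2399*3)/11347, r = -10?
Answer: -80532/11347 ≈ -7.0972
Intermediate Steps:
k = 21591/11347 (k = 3*((2399*3)/11347) = 3*(7197*(1/11347)) = 3*(7197/11347) = 21591/11347 ≈ 1.9028)
k + l(D(r), 180) = 21591/11347 - 1*9 = 21591/11347 - 9 = -80532/11347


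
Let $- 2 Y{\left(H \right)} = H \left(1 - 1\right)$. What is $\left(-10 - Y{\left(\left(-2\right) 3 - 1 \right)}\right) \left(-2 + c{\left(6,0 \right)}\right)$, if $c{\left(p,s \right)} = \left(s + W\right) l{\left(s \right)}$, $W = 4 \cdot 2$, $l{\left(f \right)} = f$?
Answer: $20$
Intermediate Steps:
$W = 8$
$Y{\left(H \right)} = 0$ ($Y{\left(H \right)} = - \frac{H \left(1 - 1\right)}{2} = - \frac{H 0}{2} = \left(- \frac{1}{2}\right) 0 = 0$)
$c{\left(p,s \right)} = s \left(8 + s\right)$ ($c{\left(p,s \right)} = \left(s + 8\right) s = \left(8 + s\right) s = s \left(8 + s\right)$)
$\left(-10 - Y{\left(\left(-2\right) 3 - 1 \right)}\right) \left(-2 + c{\left(6,0 \right)}\right) = \left(-10 - 0\right) \left(-2 + 0 \left(8 + 0\right)\right) = \left(-10 + 0\right) \left(-2 + 0 \cdot 8\right) = - 10 \left(-2 + 0\right) = \left(-10\right) \left(-2\right) = 20$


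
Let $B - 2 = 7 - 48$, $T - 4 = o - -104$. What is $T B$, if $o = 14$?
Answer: $-4758$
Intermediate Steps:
$T = 122$ ($T = 4 + \left(14 - -104\right) = 4 + \left(14 + 104\right) = 4 + 118 = 122$)
$B = -39$ ($B = 2 + \left(7 - 48\right) = 2 - 41 = -39$)
$T B = 122 \left(-39\right) = -4758$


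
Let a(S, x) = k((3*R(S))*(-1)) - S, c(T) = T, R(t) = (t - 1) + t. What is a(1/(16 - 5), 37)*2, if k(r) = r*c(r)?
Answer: 1436/121 ≈ 11.868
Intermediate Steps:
R(t) = -1 + 2*t (R(t) = (-1 + t) + t = -1 + 2*t)
k(r) = r² (k(r) = r*r = r²)
a(S, x) = (3 - 6*S)² - S (a(S, x) = ((3*(-1 + 2*S))*(-1))² - S = ((-3 + 6*S)*(-1))² - S = (3 - 6*S)² - S)
a(1/(16 - 5), 37)*2 = (-1/(16 - 5) + 9*(-1 + 2/(16 - 5))²)*2 = (-1/11 + 9*(-1 + 2/11)²)*2 = (-1/11 + 9*(-9/11)²)*2 = (-1/11 + 9*(81/121))*2 = (-1/11 + 729/121)*2 = (718/121)*2 = 1436/121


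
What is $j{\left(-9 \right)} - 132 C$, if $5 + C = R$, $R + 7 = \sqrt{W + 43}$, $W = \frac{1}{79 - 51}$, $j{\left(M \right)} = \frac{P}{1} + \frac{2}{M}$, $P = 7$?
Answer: $\frac{14317}{9} - \frac{66 \sqrt{8435}}{7} \approx 724.84$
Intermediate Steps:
$j{\left(M \right)} = 7 + \frac{2}{M}$ ($j{\left(M \right)} = \frac{7}{1} + \frac{2}{M} = 7 \cdot 1 + \frac{2}{M} = 7 + \frac{2}{M}$)
$W = \frac{1}{28} \approx 0.035714$
$R = -7 + \frac{\sqrt{8435}}{14}$ ($R = -7 + \sqrt{\frac{1}{28} + 43} = -7 + \sqrt{\frac{1205}{28}} = -7 + \frac{\sqrt{8435}}{14} \approx -0.43984$)
$C = -12 + \frac{\sqrt{8435}}{14}$ ($C = -5 - \left(7 - \frac{\sqrt{8435}}{14}\right) = -12 + \frac{\sqrt{8435}}{14} \approx -5.4398$)
$j{\left(-9 \right)} - 132 C = \left(7 + \frac{2}{-9}\right) - 132 \left(-12 + \frac{\sqrt{8435}}{14}\right) = \left(7 + 2 \left(- \frac{1}{9}\right)\right) + \left(1584 - \frac{66 \sqrt{8435}}{7}\right) = \left(7 - \frac{2}{9}\right) + \left(1584 - \frac{66 \sqrt{8435}}{7}\right) = \frac{61}{9} + \left(1584 - \frac{66 \sqrt{8435}}{7}\right) = \frac{14317}{9} - \frac{66 \sqrt{8435}}{7}$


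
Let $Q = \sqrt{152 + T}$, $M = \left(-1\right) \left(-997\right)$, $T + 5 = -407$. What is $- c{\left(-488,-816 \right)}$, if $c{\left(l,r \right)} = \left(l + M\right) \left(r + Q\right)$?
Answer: $415344 - 1018 i \sqrt{65} \approx 4.1534 \cdot 10^{5} - 8207.4 i$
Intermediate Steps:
$T = -412$ ($T = -5 - 407 = -412$)
$M = 997$
$Q = 2 i \sqrt{65}$ ($Q = \sqrt{152 - 412} = \sqrt{-260} = 2 i \sqrt{65} \approx 16.125 i$)
$c{\left(l,r \right)} = \left(997 + l\right) \left(r + 2 i \sqrt{65}\right)$ ($c{\left(l,r \right)} = \left(l + 997\right) \left(r + 2 i \sqrt{65}\right) = \left(997 + l\right) \left(r + 2 i \sqrt{65}\right)$)
$- c{\left(-488,-816 \right)} = - (997 \left(-816\right) - -398208 + 1994 i \sqrt{65} + 2 i \left(-488\right) \sqrt{65}) = - (-813552 + 398208 + 1994 i \sqrt{65} - 976 i \sqrt{65}) = - (-415344 + 1018 i \sqrt{65}) = 415344 - 1018 i \sqrt{65}$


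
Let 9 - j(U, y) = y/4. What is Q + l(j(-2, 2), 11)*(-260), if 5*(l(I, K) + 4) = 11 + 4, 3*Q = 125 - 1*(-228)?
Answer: 1133/3 ≈ 377.67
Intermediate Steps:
Q = 353/3 (Q = (125 - 1*(-228))/3 = (125 + 228)/3 = (1/3)*353 = 353/3 ≈ 117.67)
j(U, y) = 9 - y/4
l(I, K) = -1 (l(I, K) = -4 + (11 + 4)/5 = -4 + (1/5)*15 = -4 + 3 = -1)
Q + l(j(-2, 2), 11)*(-260) = 353/3 - 1*(-260) = 353/3 + 260 = 1133/3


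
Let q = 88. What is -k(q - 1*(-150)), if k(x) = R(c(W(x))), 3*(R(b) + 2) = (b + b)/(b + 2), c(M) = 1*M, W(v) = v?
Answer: 241/180 ≈ 1.3389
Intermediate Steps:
c(M) = M
R(b) = -2 + 2*b/(3*(2 + b)) (R(b) = -2 + ((b + b)/(b + 2))/3 = -2 + ((2*b)/(2 + b))/3 = -2 + (2*b/(2 + b))/3 = -2 + 2*b/(3*(2 + b)))
k(x) = 4*(-3 - x)/(3*(2 + x))
-k(q - 1*(-150)) = -4*(-3 - (88 - 1*(-150)))/(3*(2 + (88 - 1*(-150)))) = -4*(-3 - (88 + 150))/(3*(2 + (88 + 150))) = -4*(-3 - 1*238)/(3*(2 + 238)) = -4*(-3 - 238)/(3*240) = -4*(-241)/(3*240) = -1*(-241/180) = 241/180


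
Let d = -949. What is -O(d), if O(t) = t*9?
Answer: 8541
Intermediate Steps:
O(t) = 9*t
-O(d) = -9*(-949) = -1*(-8541) = 8541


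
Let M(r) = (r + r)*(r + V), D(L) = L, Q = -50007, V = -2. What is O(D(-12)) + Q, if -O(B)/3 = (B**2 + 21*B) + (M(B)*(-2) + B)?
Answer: -47631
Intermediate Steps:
M(r) = 2*r*(-2 + r) (M(r) = (r + r)*(r - 2) = (2*r)*(-2 + r) = 2*r*(-2 + r))
O(B) = -66*B - 3*B**2 + 12*B*(-2 + B) (O(B) = -3*((B**2 + 21*B) + ((2*B*(-2 + B))*(-2) + B)) = -3*((B**2 + 21*B) + (-4*B*(-2 + B) + B)) = -3*((B**2 + 21*B) + (B - 4*B*(-2 + B))) = -3*(B**2 + 22*B - 4*B*(-2 + B)) = -66*B - 3*B**2 + 12*B*(-2 + B))
O(D(-12)) + Q = 9*(-12)*(-10 - 12) - 50007 = 9*(-12)*(-22) - 50007 = 2376 - 50007 = -47631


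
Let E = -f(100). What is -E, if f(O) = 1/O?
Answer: 1/100 ≈ 0.010000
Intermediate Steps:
E = -1/100 ≈ -0.010000
-E = -1*(-1/100) = 1/100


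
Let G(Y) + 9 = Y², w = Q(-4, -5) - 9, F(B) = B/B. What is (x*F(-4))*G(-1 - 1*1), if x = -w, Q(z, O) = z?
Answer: -65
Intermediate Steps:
F(B) = 1
w = -13 (w = -4 - 9 = -13)
G(Y) = -9 + Y²
x = 13 (x = -1*(-13) = 13)
(x*F(-4))*G(-1 - 1*1) = (13*1)*(-9 + (-1 - 1*1)²) = 13*(-9 + (-1 - 1)²) = 13*(-9 + (-2)²) = 13*(-9 + 4) = 13*(-5) = -65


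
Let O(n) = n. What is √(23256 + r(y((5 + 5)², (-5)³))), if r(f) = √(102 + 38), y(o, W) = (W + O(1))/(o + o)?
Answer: √(23256 + 2*√35) ≈ 152.54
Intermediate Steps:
y(o, W) = (1 + W)/(2*o) (y(o, W) = (W + 1)/(o + o) = (1 + W)/((2*o)) = (1 + W)*(1/(2*o)) = (1 + W)/(2*o))
r(f) = 2*√35 (r(f) = √140 = 2*√35)
√(23256 + r(y((5 + 5)², (-5)³))) = √(23256 + 2*√35)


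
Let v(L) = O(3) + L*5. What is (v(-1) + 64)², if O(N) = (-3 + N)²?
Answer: 3481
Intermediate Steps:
v(L) = 5*L (v(L) = (-3 + 3)² + L*5 = 0² + 5*L = 0 + 5*L = 5*L)
(v(-1) + 64)² = (5*(-1) + 64)² = (-5 + 64)² = 59² = 3481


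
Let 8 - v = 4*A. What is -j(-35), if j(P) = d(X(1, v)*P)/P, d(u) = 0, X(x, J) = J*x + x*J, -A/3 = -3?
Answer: 0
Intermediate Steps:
A = 9 (A = -3*(-3) = 9)
v = -28 (v = 8 - 4*9 = 8 - 1*36 = 8 - 36 = -28)
X(x, J) = 2*J*x (X(x, J) = J*x + J*x = 2*J*x)
j(P) = 0 (j(P) = 0/P = 0)
-j(-35) = -1*0 = 0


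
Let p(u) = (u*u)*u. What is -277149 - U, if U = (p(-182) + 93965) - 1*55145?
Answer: 5712599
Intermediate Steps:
p(u) = u³ (p(u) = u²*u = u³)
U = -5989748 (U = ((-182)³ + 93965) - 1*55145 = (-6028568 + 93965) - 55145 = -5934603 - 55145 = -5989748)
-277149 - U = -277149 - 1*(-5989748) = -277149 + 5989748 = 5712599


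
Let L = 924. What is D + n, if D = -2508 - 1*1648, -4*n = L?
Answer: -4387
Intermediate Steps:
n = -231 (n = -1/4*924 = -231)
D = -4156 (D = -2508 - 1648 = -4156)
D + n = -4156 - 231 = -4387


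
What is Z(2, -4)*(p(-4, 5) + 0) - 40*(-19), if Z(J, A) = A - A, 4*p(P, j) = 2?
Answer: 760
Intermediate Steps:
p(P, j) = 1/2 (p(P, j) = (1/4)*2 = 1/2)
Z(J, A) = 0
Z(2, -4)*(p(-4, 5) + 0) - 40*(-19) = 0*(1/2 + 0) - 40*(-19) = 0*(1/2) + 760 = 0 + 760 = 760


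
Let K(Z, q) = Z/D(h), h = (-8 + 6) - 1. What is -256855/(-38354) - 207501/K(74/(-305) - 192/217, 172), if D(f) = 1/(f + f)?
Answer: -87769647766025/2861898772 ≈ -30668.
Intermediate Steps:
h = -3 (h = -2 - 1 = -3)
D(f) = 1/(2*f)
K(Z, q) = -6*Z (K(Z, q) = Z/(((½)/(-3))) = Z/(((½)*(-⅓))) = Z/(-⅙) = Z*(-6) = -6*Z)
-256855/(-38354) - 207501/K(74/(-305) - 192/217, 172) = -256855/(-38354) - 207501*(-1/(6*(74/(-305) - 192/217))) = -256855*(-1/38354) - 207501*(-1/(6*(74*(-1/305) - 192*1/217))) = 256855/38354 - 207501*(-1/(6*(-74/305 - 192/217))) = 256855/38354 - 207501/((-6*(-74618/66185))) = 256855/38354 - 207501/447708/66185 = 256855/38354 - 207501*66185/447708 = 256855/38354 - 4577817895/149236 = -87769647766025/2861898772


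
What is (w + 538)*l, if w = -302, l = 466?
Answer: 109976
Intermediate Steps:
(w + 538)*l = (-302 + 538)*466 = 236*466 = 109976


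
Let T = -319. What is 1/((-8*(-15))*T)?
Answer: -1/38280 ≈ -2.6123e-5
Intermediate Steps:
1/((-8*(-15))*T) = 1/(-8*(-15)*(-319)) = 1/(120*(-319)) = 1/(-38280) = -1/38280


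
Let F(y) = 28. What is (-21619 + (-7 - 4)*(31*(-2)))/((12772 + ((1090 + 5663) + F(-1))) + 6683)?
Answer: -2991/3748 ≈ -0.79803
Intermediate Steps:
(-21619 + (-7 - 4)*(31*(-2)))/((12772 + ((1090 + 5663) + F(-1))) + 6683) = (-21619 + (-7 - 4)*(31*(-2)))/((12772 + ((1090 + 5663) + 28)) + 6683) = (-21619 - 11*(-62))/((12772 + (6753 + 28)) + 6683) = (-21619 + 682)/((12772 + 6781) + 6683) = -20937/(19553 + 6683) = -20937/26236 = -20937*1/26236 = -2991/3748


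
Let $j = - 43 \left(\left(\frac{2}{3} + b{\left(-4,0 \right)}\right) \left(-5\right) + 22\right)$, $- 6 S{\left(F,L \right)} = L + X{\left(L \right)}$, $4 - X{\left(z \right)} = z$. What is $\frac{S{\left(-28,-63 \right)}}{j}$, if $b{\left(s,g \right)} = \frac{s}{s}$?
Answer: $\frac{2}{1763} \approx 0.0011344$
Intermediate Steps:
$X{\left(z \right)} = 4 - z$
$b{\left(s,g \right)} = 1$
$S{\left(F,L \right)} = - \frac{2}{3}$ ($S{\left(F,L \right)} = - \frac{L - \left(-4 + L\right)}{6} = \left(- \frac{1}{6}\right) 4 = - \frac{2}{3}$)
$j = - \frac{1763}{3}$ ($j = - 43 \left(\left(\frac{2}{3} + 1\right) \left(-5\right) + 22\right) = - 43 \left(\frac{5}{3} \left(-5\right) + 22\right) = - 43 \left(- \frac{25}{3} + 22\right) = \left(-43\right) \frac{41}{3} = - \frac{1763}{3} \approx -587.67$)
$\frac{S{\left(-28,-63 \right)}}{j} = - \frac{2}{3 \left(- \frac{1763}{3}\right)} = \left(- \frac{2}{3}\right) \left(- \frac{3}{1763}\right) = \frac{2}{1763}$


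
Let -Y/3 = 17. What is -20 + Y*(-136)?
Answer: 6916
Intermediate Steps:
Y = -51 (Y = -3*17 = -51)
-20 + Y*(-136) = -20 - 51*(-136) = -20 + 6936 = 6916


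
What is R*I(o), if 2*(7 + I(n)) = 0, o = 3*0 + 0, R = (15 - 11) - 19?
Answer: 105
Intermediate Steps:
R = -15 (R = 4 - 19 = -15)
o = 0 (o = 0 + 0 = 0)
I(n) = -7 (I(n) = -7 + (½)*0 = -7 + 0 = -7)
R*I(o) = -15*(-7) = 105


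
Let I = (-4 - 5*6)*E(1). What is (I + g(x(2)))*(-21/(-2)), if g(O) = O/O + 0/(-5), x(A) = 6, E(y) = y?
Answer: -693/2 ≈ -346.50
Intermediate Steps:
I = -34 (I = (-4 - 5*6)*1 = (-4 - 30)*1 = -34*1 = -34)
g(O) = 1 (g(O) = 1 + 0*(-⅕) = 1 + 0 = 1)
(I + g(x(2)))*(-21/(-2)) = (-34 + 1)*(-21/(-2)) = -(-693)*(-1)/2 = -33*21/2 = -693/2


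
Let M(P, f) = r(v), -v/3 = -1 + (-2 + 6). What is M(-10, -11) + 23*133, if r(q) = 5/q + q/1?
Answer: 27445/9 ≈ 3049.4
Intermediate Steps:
v = -9 (v = -3*(-1 + (-2 + 6)) = -3*(-1 + 4) = -3*3 = -9)
r(q) = q + 5/q (r(q) = 5/q + q*1 = 5/q + q = q + 5/q)
M(P, f) = -86/9 (M(P, f) = -9 + 5/(-9) = -9 + 5*(-⅑) = -9 - 5/9 = -86/9)
M(-10, -11) + 23*133 = -86/9 + 23*133 = -86/9 + 3059 = 27445/9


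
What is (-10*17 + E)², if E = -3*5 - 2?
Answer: 34969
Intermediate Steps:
E = -17 (E = -15 - 2 = -17)
(-10*17 + E)² = (-10*17 - 17)² = (-170 - 17)² = (-187)² = 34969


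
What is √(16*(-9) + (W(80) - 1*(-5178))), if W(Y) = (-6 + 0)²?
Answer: 13*√30 ≈ 71.204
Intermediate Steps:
W(Y) = 36 (W(Y) = (-6)² = 36)
√(16*(-9) + (W(80) - 1*(-5178))) = √(16*(-9) + (36 - 1*(-5178))) = √(-144 + (36 + 5178)) = √(-144 + 5214) = √5070 = 13*√30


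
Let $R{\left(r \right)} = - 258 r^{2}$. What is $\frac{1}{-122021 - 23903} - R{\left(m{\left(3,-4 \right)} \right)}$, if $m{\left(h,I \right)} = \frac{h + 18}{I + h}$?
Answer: $\frac{16602940871}{145924} \approx 1.1378 \cdot 10^{5}$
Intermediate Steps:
$m{\left(h,I \right)} = \frac{18 + h}{I + h}$
$\frac{1}{-122021 - 23903} - R{\left(m{\left(3,-4 \right)} \right)} = \frac{1}{-122021 - 23903} - - 258 \left(\frac{18 + 3}{-4 + 3}\right)^{2} = \frac{1}{-145924} - - 258 \left(\frac{1}{-1} \cdot 21\right)^{2} = - \frac{1}{145924} - - 258 \left(\left(-1\right) 21\right)^{2} = - \frac{1}{145924} - - 258 \left(-21\right)^{2} = - \frac{1}{145924} - \left(-258\right) 441 = - \frac{1}{145924} - -113778 = - \frac{1}{145924} + 113778 = \frac{16602940871}{145924}$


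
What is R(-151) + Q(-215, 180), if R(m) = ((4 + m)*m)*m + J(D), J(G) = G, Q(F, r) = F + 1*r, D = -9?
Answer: -3351791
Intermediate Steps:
Q(F, r) = F + r
R(m) = -9 + m**2*(4 + m) (R(m) = ((4 + m)*m)*m - 9 = (m*(4 + m))*m - 9 = m**2*(4 + m) - 9 = -9 + m**2*(4 + m))
R(-151) + Q(-215, 180) = (-9 + (-151)**3 + 4*(-151)**2) + (-215 + 180) = (-9 - 3442951 + 4*22801) - 35 = (-9 - 3442951 + 91204) - 35 = -3351756 - 35 = -3351791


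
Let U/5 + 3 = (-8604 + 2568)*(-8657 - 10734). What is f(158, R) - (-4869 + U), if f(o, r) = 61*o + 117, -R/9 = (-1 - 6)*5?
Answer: -585205741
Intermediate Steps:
R = 315 (R = -9*(-1 - 6)*5 = -(-63)*5 = -9*(-35) = 315)
U = 585220365 (U = -15 + 5*((-8604 + 2568)*(-8657 - 10734)) = -15 + 5*(-6036*(-19391)) = -15 + 5*117044076 = -15 + 585220380 = 585220365)
f(o, r) = 117 + 61*o
f(158, R) - (-4869 + U) = (117 + 61*158) - (-4869 + 585220365) = (117 + 9638) - 1*585215496 = 9755 - 585215496 = -585205741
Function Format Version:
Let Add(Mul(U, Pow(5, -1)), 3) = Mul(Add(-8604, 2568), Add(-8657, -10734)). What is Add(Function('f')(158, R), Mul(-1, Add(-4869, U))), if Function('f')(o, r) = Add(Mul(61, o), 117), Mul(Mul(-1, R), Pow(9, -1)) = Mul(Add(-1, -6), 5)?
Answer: -585205741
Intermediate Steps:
R = 315 (R = Mul(-9, Mul(Add(-1, -6), 5)) = Mul(-9, Mul(-7, 5)) = Mul(-9, -35) = 315)
U = 585220365 (U = Add(-15, Mul(5, Mul(Add(-8604, 2568), Add(-8657, -10734)))) = Add(-15, Mul(5, Mul(-6036, -19391))) = Add(-15, Mul(5, 117044076)) = Add(-15, 585220380) = 585220365)
Function('f')(o, r) = Add(117, Mul(61, o))
Add(Function('f')(158, R), Mul(-1, Add(-4869, U))) = Add(Add(117, Mul(61, 158)), Mul(-1, Add(-4869, 585220365))) = Add(Add(117, 9638), Mul(-1, 585215496)) = Add(9755, -585215496) = -585205741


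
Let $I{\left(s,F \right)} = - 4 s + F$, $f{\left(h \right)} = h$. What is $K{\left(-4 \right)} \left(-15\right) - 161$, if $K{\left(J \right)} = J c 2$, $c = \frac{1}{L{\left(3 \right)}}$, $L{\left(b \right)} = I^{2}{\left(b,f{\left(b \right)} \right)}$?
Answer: $- \frac{4307}{27} \approx -159.52$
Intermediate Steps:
$I{\left(s,F \right)} = F - 4 s$
$L{\left(b \right)} = 9 b^{2}$ ($L{\left(b \right)} = \left(b - 4 b\right)^{2} = \left(- 3 b\right)^{2} = 9 b^{2}$)
$c = \frac{1}{81}$ ($c = \frac{1}{9 \cdot 3^{2}} = \frac{1}{9 \cdot 9} = \frac{1}{81} \approx 0.012346$)
$K{\left(J \right)} = \frac{2 J}{81}$ ($K{\left(J \right)} = J \frac{1}{81} \cdot 2 = \frac{J}{81} \cdot 2 = \frac{2 J}{81}$)
$K{\left(-4 \right)} \left(-15\right) - 161 = \frac{2}{81} \left(-4\right) \left(-15\right) - 161 = \left(- \frac{8}{81}\right) \left(-15\right) - 161 = \frac{40}{27} - 161 = - \frac{4307}{27}$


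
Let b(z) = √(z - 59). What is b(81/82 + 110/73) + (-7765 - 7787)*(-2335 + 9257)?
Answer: -107650944 + I*√2024710626/5986 ≈ -1.0765e+8 + 7.517*I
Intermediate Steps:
b(z) = √(-59 + z)
b(81/82 + 110/73) + (-7765 - 7787)*(-2335 + 9257) = √(-59 + (81/82 + 110/73)) + (-7765 - 7787)*(-2335 + 9257) = √(-59 + (81*(1/82) + 110*(1/73))) - 15552*6922 = √(-59 + (81/82 + 110/73)) - 107650944 = √(-59 + 14933/5986) - 107650944 = √(-338241/5986) - 107650944 = I*√2024710626/5986 - 107650944 = -107650944 + I*√2024710626/5986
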